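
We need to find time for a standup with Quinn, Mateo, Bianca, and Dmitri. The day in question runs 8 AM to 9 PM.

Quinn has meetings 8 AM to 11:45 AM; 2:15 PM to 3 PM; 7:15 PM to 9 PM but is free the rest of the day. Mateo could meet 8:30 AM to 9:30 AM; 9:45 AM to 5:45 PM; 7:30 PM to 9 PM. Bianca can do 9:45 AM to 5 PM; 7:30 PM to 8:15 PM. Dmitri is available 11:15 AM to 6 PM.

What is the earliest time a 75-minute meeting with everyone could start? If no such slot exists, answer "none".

11:45

Quinn free: 11:45-14:15, 15:00-19:15 (invert busy blocks within the working day).
Mateo free: 08:30-09:30, 09:45-17:45, 19:30-21:00.
Bianca free: 09:45-17:00, 19:30-20:15.
Dmitri free: 11:15-18:00.
Quinn ∩ Mateo: 11:45-14:15, 15:00-17:45.
Quinn ∩ Mateo ∩ Bianca: 11:45-14:15, 15:00-17:00.
Quinn ∩ Mateo ∩ Bianca ∩ Dmitri: 11:45-14:15, 15:00-17:00.
So the common availability across everyone is 11:45-14:15, 15:00-17:00.
The first common window of at least 75 minutes is 11:45-14:15, so the earliest start is 11:45.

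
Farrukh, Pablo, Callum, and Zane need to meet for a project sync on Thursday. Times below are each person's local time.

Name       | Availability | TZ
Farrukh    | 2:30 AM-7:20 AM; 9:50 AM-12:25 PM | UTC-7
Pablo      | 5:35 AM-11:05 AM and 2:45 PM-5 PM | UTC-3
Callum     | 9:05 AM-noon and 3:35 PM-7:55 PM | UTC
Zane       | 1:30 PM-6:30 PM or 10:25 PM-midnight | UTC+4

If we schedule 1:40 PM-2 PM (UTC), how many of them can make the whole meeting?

Farrukh in UTC: 09:30-14:20, 16:50-19:25 (add 7h to convert from UTC-7).
Pablo in UTC: 08:35-14:05, 17:45-20:00 (add 3h to convert from UTC-3).
Callum in UTC: 09:05-12:00, 15:35-19:55.
Zane in UTC: 09:30-14:30, 18:25-20:00 (subtract 4h to convert from UTC+4).
Farrukh, Pablo, and Zane can make the full 13:40-14:00 slot — that's 3.

3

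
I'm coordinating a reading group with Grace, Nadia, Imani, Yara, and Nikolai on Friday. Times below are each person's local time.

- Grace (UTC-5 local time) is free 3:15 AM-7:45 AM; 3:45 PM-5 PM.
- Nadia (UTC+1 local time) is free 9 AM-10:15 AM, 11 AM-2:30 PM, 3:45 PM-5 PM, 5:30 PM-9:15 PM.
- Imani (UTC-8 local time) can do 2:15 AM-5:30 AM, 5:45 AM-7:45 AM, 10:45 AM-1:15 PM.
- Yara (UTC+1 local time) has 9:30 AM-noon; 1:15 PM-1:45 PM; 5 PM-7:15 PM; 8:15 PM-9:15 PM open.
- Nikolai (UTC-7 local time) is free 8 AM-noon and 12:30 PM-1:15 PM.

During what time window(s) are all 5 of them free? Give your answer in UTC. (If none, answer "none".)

Grace in UTC: 08:15-12:45, 20:45-22:00 (add 5h to convert from UTC-5).
Nadia in UTC: 08:00-09:15, 10:00-13:30, 14:45-16:00, 16:30-20:15 (subtract 1h to convert from UTC+1).
Imani in UTC: 10:15-13:30, 13:45-15:45, 18:45-21:15 (add 8h to convert from UTC-8).
Yara in UTC: 08:30-11:00, 12:15-12:45, 16:00-18:15, 19:15-20:15 (subtract 1h to convert from UTC+1).
Nikolai in UTC: 15:00-19:00, 19:30-20:15 (add 7h to convert from UTC-7).
Grace ∩ Nadia: 08:15-09:15, 10:00-12:45.
Grace ∩ Nadia ∩ Imani: 10:15-12:45.
Grace ∩ Nadia ∩ Imani ∩ Yara: 10:15-11:00, 12:15-12:45.
Grace ∩ Nadia ∩ Imani ∩ Yara ∩ Nikolai: ∅.
There is no time when everyone is free.

none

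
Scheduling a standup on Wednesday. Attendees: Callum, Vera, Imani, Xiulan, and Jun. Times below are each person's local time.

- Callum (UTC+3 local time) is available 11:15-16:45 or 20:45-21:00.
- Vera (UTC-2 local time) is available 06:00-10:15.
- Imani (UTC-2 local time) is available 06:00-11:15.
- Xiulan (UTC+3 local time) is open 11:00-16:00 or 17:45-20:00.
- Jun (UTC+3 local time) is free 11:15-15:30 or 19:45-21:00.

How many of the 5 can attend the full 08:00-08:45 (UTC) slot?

Callum in UTC: 08:15-13:45, 17:45-18:00 (subtract 3h to convert from UTC+3).
Vera in UTC: 08:00-12:15 (add 2h to convert from UTC-2).
Imani in UTC: 08:00-13:15 (add 2h to convert from UTC-2).
Xiulan in UTC: 08:00-13:00, 14:45-17:00 (subtract 3h to convert from UTC+3).
Jun in UTC: 08:15-12:30, 16:45-18:00 (subtract 3h to convert from UTC+3).
Vera, Imani, and Xiulan can make the full 08:00-08:45 slot — that's 3.

3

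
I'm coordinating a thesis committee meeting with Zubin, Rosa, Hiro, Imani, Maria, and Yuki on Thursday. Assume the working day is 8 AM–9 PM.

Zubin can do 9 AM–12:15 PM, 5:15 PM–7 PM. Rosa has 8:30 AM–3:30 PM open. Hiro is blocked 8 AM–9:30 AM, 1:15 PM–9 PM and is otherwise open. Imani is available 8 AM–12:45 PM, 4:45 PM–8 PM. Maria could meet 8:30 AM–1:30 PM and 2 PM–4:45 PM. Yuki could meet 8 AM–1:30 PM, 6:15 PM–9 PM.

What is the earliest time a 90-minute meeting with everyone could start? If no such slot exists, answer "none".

Zubin free: 09:00-12:15, 17:15-19:00.
Rosa free: 08:30-15:30.
Hiro free: 09:30-13:15 (invert busy blocks within the working day).
Imani free: 08:00-12:45, 16:45-20:00.
Maria free: 08:30-13:30, 14:00-16:45.
Yuki free: 08:00-13:30, 18:15-21:00.
Zubin ∩ Rosa: 09:00-12:15.
Zubin ∩ Rosa ∩ Hiro: 09:30-12:15.
Zubin ∩ Rosa ∩ Hiro ∩ Imani: 09:30-12:15.
Zubin ∩ Rosa ∩ Hiro ∩ Imani ∩ Maria: 09:30-12:15.
Zubin ∩ Rosa ∩ Hiro ∩ Imani ∩ Maria ∩ Yuki: 09:30-12:15.
The first common window of at least 90 minutes is 09:30-12:15, so the earliest start is 09:30.

09:30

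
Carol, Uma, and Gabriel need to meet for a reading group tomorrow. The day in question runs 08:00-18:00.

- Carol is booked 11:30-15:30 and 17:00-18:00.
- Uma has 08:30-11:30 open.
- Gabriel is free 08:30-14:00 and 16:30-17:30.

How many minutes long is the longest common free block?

180

Carol free: 08:00-11:30, 15:30-17:00 (invert busy blocks within the working day).
Uma free: 08:30-11:30.
Gabriel free: 08:30-14:00, 16:30-17:30.
Carol ∩ Uma: 08:30-11:30.
Carol ∩ Uma ∩ Gabriel: 08:30-11:30.
Those are the intersection windows.
The longest is 08:30-11:30 at 180 minutes.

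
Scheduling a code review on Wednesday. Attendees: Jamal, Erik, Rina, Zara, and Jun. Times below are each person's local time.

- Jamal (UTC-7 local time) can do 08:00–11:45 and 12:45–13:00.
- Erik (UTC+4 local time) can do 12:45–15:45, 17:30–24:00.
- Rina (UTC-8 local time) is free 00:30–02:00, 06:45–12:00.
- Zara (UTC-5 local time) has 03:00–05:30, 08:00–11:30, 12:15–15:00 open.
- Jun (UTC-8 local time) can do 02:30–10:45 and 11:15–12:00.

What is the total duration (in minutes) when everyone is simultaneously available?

Jamal in UTC: 15:00-18:45, 19:45-20:00 (add 7h to convert from UTC-7).
Erik in UTC: 08:45-11:45, 13:30-20:00 (subtract 4h to convert from UTC+4).
Rina in UTC: 08:30-10:00, 14:45-20:00 (add 8h to convert from UTC-8).
Zara in UTC: 08:00-10:30, 13:00-16:30, 17:15-20:00 (add 5h to convert from UTC-5).
Jun in UTC: 10:30-18:45, 19:15-20:00 (add 8h to convert from UTC-8).
Jamal ∩ Erik: 15:00-18:45, 19:45-20:00.
Jamal ∩ Erik ∩ Rina: 15:00-18:45, 19:45-20:00.
Jamal ∩ Erik ∩ Rina ∩ Zara: 15:00-16:30, 17:15-18:45, 19:45-20:00.
Jamal ∩ Erik ∩ Rina ∩ Zara ∩ Jun: 15:00-16:30, 17:15-18:45, 19:45-20:00.
Summing the common windows: 90 + 90 + 15 = 195 minutes.

195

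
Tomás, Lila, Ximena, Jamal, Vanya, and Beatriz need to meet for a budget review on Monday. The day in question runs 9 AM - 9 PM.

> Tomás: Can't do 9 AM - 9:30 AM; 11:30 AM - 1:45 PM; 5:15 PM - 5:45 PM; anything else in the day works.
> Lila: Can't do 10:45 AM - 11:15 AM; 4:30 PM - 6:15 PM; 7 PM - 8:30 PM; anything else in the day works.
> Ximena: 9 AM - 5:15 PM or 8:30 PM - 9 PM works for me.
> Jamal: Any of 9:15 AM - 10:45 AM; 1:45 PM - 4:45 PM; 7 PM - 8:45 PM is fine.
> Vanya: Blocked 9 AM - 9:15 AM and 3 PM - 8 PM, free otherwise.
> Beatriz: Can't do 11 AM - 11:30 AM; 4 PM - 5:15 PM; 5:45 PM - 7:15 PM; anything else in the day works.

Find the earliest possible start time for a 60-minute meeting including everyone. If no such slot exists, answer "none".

09:30

Tomás free: 09:30-11:30, 13:45-17:15, 17:45-21:00 (invert busy blocks within the working day).
Lila free: 09:00-10:45, 11:15-16:30, 18:15-19:00, 20:30-21:00 (invert busy blocks within the working day).
Ximena free: 09:00-17:15, 20:30-21:00.
Jamal free: 09:15-10:45, 13:45-16:45, 19:00-20:45.
Vanya free: 09:15-15:00, 20:00-21:00 (invert busy blocks within the working day).
Beatriz free: 09:00-11:00, 11:30-16:00, 17:15-17:45, 19:15-21:00 (invert busy blocks within the working day).
Tomás ∩ Lila: 09:30-10:45, 11:15-11:30, 13:45-16:30, 18:15-19:00, 20:30-21:00.
Tomás ∩ Lila ∩ Ximena: 09:30-10:45, 11:15-11:30, 13:45-16:30, 20:30-21:00.
Tomás ∩ Lila ∩ Ximena ∩ Jamal: 09:30-10:45, 13:45-16:30, 20:30-20:45.
Tomás ∩ Lila ∩ Ximena ∩ Jamal ∩ Vanya: 09:30-10:45, 13:45-15:00, 20:30-20:45.
Tomás ∩ Lila ∩ Ximena ∩ Jamal ∩ Vanya ∩ Beatriz: 09:30-10:45, 13:45-15:00, 20:30-20:45.
The first common window of at least 60 minutes is 09:30-10:45, so the earliest start is 09:30.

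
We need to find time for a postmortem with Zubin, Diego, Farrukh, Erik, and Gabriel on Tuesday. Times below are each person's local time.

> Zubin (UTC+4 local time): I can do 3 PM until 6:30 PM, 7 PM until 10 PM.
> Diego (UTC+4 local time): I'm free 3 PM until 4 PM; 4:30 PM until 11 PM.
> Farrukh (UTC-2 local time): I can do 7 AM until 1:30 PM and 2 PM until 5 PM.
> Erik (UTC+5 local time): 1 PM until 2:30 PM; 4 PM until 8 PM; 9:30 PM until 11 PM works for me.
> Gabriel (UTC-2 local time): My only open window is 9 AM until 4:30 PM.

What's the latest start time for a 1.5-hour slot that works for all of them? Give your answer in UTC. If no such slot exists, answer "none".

Zubin in UTC: 11:00-14:30, 15:00-18:00 (subtract 4h to convert from UTC+4).
Diego in UTC: 11:00-12:00, 12:30-19:00 (subtract 4h to convert from UTC+4).
Farrukh in UTC: 09:00-15:30, 16:00-19:00 (add 2h to convert from UTC-2).
Erik in UTC: 08:00-09:30, 11:00-15:00, 16:30-18:00 (subtract 5h to convert from UTC+5).
Gabriel in UTC: 11:00-18:30 (add 2h to convert from UTC-2).
Zubin ∩ Diego: 11:00-12:00, 12:30-14:30, 15:00-18:00.
Zubin ∩ Diego ∩ Farrukh: 11:00-12:00, 12:30-14:30, 15:00-15:30, 16:00-18:00.
Zubin ∩ Diego ∩ Farrukh ∩ Erik: 11:00-12:00, 12:30-14:30, 16:30-18:00.
Zubin ∩ Diego ∩ Farrukh ∩ Erik ∩ Gabriel: 11:00-12:00, 12:30-14:30, 16:30-18:00.
The last common window of at least 90 minutes is 16:30-18:00; a 90-minute meeting can start as late as 16:30 and still end by 18:00.

16:30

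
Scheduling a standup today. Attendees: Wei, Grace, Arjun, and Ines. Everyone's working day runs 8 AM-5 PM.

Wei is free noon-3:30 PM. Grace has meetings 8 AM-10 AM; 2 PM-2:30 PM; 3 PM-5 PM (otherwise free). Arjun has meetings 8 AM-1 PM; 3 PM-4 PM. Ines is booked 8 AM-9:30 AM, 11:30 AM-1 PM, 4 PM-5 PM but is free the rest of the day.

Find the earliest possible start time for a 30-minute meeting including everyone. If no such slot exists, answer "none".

Wei free: 12:00-15:30.
Grace free: 10:00-14:00, 14:30-15:00 (invert busy blocks within the working day).
Arjun free: 13:00-15:00, 16:00-17:00 (invert busy blocks within the working day).
Ines free: 09:30-11:30, 13:00-16:00 (invert busy blocks within the working day).
Wei ∩ Grace: 12:00-14:00, 14:30-15:00.
Wei ∩ Grace ∩ Arjun: 13:00-14:00, 14:30-15:00.
Wei ∩ Grace ∩ Arjun ∩ Ines: 13:00-14:00, 14:30-15:00.
Those are the intersection windows.
The first common window of at least 30 minutes is 13:00-14:00, so the earliest start is 13:00.

13:00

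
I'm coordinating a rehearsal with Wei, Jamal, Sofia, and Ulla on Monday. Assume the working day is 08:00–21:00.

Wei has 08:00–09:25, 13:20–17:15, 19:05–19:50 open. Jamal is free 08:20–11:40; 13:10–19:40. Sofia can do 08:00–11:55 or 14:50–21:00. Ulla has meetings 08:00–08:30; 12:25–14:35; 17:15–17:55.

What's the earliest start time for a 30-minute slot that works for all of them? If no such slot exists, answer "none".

Wei free: 08:00-09:25, 13:20-17:15, 19:05-19:50.
Jamal free: 08:20-11:40, 13:10-19:40.
Sofia free: 08:00-11:55, 14:50-21:00.
Ulla free: 08:30-12:25, 14:35-17:15, 17:55-21:00 (invert busy blocks within the working day).
Wei ∩ Jamal: 08:20-09:25, 13:20-17:15, 19:05-19:40.
Wei ∩ Jamal ∩ Sofia: 08:20-09:25, 14:50-17:15, 19:05-19:40.
Wei ∩ Jamal ∩ Sofia ∩ Ulla: 08:30-09:25, 14:50-17:15, 19:05-19:40.
The first common window of at least 30 minutes is 08:30-09:25, so the earliest start is 08:30.

08:30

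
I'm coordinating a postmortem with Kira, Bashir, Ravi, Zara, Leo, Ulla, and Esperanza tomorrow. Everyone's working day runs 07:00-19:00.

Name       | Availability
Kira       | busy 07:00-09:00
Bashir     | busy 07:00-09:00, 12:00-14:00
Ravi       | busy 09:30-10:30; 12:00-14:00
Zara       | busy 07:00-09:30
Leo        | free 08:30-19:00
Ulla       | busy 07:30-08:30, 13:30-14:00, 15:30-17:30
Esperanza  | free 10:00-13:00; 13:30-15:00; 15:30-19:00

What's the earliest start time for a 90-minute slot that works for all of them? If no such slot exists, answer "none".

Kira free: 09:00-19:00 (invert busy blocks within the working day).
Bashir free: 09:00-12:00, 14:00-19:00 (invert busy blocks within the working day).
Ravi free: 07:00-09:30, 10:30-12:00, 14:00-19:00 (invert busy blocks within the working day).
Zara free: 09:30-19:00 (invert busy blocks within the working day).
Leo free: 08:30-19:00.
Ulla free: 07:00-07:30, 08:30-13:30, 14:00-15:30, 17:30-19:00 (invert busy blocks within the working day).
Esperanza free: 10:00-13:00, 13:30-15:00, 15:30-19:00.
Kira ∩ Bashir: 09:00-12:00, 14:00-19:00.
Kira ∩ Bashir ∩ Ravi: 09:00-09:30, 10:30-12:00, 14:00-19:00.
Kira ∩ Bashir ∩ Ravi ∩ Zara: 10:30-12:00, 14:00-19:00.
Kira ∩ Bashir ∩ Ravi ∩ Zara ∩ Leo: 10:30-12:00, 14:00-19:00.
Kira ∩ Bashir ∩ Ravi ∩ Zara ∩ Leo ∩ Ulla: 10:30-12:00, 14:00-15:30, 17:30-19:00.
Kira ∩ Bashir ∩ Ravi ∩ Zara ∩ Leo ∩ Ulla ∩ Esperanza: 10:30-12:00, 14:00-15:00, 17:30-19:00.
Those are the intersection windows.
The first common window of at least 90 minutes is 10:30-12:00, so the earliest start is 10:30.

10:30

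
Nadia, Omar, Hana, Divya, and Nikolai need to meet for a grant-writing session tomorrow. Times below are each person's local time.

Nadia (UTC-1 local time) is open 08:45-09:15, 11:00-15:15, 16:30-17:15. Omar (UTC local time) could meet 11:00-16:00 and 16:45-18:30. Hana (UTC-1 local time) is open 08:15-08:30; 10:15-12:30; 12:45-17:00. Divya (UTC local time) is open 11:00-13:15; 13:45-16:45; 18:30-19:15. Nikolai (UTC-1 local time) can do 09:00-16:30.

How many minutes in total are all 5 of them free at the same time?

210

Nadia in UTC: 09:45-10:15, 12:00-16:15, 17:30-18:15 (add 1h to convert from UTC-1).
Omar in UTC: 11:00-16:00, 16:45-18:30.
Hana in UTC: 09:15-09:30, 11:15-13:30, 13:45-18:00 (add 1h to convert from UTC-1).
Divya in UTC: 11:00-13:15, 13:45-16:45, 18:30-19:15.
Nikolai in UTC: 10:00-17:30 (add 1h to convert from UTC-1).
Nadia ∩ Omar: 12:00-16:00, 17:30-18:15.
Nadia ∩ Omar ∩ Hana: 12:00-13:30, 13:45-16:00, 17:30-18:00.
Nadia ∩ Omar ∩ Hana ∩ Divya: 12:00-13:15, 13:45-16:00.
Nadia ∩ Omar ∩ Hana ∩ Divya ∩ Nikolai: 12:00-13:15, 13:45-16:00.
So the common availability across everyone is 12:00-13:15, 13:45-16:00.
Summing the common windows: 75 + 135 = 210 minutes.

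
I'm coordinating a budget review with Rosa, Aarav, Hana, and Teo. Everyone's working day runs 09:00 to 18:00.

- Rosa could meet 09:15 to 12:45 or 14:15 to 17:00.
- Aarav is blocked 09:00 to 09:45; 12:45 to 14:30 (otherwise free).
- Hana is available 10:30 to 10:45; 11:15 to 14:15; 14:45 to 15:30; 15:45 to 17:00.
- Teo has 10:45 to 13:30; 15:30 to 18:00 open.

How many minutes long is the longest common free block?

90

Rosa free: 09:15-12:45, 14:15-17:00.
Aarav free: 09:45-12:45, 14:30-18:00 (invert busy blocks within the working day).
Hana free: 10:30-10:45, 11:15-14:15, 14:45-15:30, 15:45-17:00.
Teo free: 10:45-13:30, 15:30-18:00.
Rosa ∩ Aarav: 09:45-12:45, 14:30-17:00.
Rosa ∩ Aarav ∩ Hana: 10:30-10:45, 11:15-12:45, 14:45-15:30, 15:45-17:00.
Rosa ∩ Aarav ∩ Hana ∩ Teo: 11:15-12:45, 15:45-17:00.
The longest is 11:15-12:45 at 90 minutes.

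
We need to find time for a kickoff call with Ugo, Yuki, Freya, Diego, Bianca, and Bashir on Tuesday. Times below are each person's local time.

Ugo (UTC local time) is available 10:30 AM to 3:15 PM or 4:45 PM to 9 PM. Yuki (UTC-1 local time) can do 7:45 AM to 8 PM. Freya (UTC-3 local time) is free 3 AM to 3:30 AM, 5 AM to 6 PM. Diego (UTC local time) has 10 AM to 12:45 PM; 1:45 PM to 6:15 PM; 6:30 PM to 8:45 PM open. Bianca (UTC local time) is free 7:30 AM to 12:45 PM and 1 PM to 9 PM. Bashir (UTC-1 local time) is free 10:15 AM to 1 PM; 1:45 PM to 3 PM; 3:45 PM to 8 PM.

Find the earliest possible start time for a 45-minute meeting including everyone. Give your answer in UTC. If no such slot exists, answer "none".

11:15

Ugo in UTC: 10:30-15:15, 16:45-21:00.
Yuki in UTC: 08:45-21:00 (add 1h to convert from UTC-1).
Freya in UTC: 06:00-06:30, 08:00-21:00 (add 3h to convert from UTC-3).
Diego in UTC: 10:00-12:45, 13:45-18:15, 18:30-20:45.
Bianca in UTC: 07:30-12:45, 13:00-21:00.
Bashir in UTC: 11:15-14:00, 14:45-16:00, 16:45-21:00 (add 1h to convert from UTC-1).
Ugo ∩ Yuki: 10:30-15:15, 16:45-21:00.
Ugo ∩ Yuki ∩ Freya: 10:30-15:15, 16:45-21:00.
Ugo ∩ Yuki ∩ Freya ∩ Diego: 10:30-12:45, 13:45-15:15, 16:45-18:15, 18:30-20:45.
Ugo ∩ Yuki ∩ Freya ∩ Diego ∩ Bianca: 10:30-12:45, 13:45-15:15, 16:45-18:15, 18:30-20:45.
Ugo ∩ Yuki ∩ Freya ∩ Diego ∩ Bianca ∩ Bashir: 11:15-12:45, 13:45-14:00, 14:45-15:15, 16:45-18:15, 18:30-20:45.
Those are the intersection windows.
The first common window of at least 45 minutes is 11:15-12:45, so the earliest start is 11:15.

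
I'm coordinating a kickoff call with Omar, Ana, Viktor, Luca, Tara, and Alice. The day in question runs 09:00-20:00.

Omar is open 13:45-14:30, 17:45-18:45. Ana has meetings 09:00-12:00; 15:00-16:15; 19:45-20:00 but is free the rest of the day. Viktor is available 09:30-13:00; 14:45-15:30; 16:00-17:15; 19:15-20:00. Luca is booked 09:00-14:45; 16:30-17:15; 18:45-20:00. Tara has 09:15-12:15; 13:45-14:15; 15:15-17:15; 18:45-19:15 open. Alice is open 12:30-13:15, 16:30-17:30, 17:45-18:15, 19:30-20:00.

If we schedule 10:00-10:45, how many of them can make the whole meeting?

Omar free: 13:45-14:30, 17:45-18:45.
Ana free: 12:00-15:00, 16:15-19:45 (invert busy blocks within the working day).
Viktor free: 09:30-13:00, 14:45-15:30, 16:00-17:15, 19:15-20:00.
Luca free: 14:45-16:30, 17:15-18:45 (invert busy blocks within the working day).
Tara free: 09:15-12:15, 13:45-14:15, 15:15-17:15, 18:45-19:15.
Alice free: 12:30-13:15, 16:30-17:30, 17:45-18:15, 19:30-20:00.
Viktor and Tara can make the full 10:00-10:45 slot — that's 2.

2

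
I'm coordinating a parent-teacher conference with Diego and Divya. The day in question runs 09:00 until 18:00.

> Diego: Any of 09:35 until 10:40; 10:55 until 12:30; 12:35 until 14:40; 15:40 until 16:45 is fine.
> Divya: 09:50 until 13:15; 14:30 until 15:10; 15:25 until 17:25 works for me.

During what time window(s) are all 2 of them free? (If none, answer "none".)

09:50-10:40, 10:55-12:30, 12:35-13:15, 14:30-14:40, 15:40-16:45

Diego ∩ Divya: 09:50-10:40, 10:55-12:30, 12:35-13:15, 14:30-14:40, 15:40-16:45.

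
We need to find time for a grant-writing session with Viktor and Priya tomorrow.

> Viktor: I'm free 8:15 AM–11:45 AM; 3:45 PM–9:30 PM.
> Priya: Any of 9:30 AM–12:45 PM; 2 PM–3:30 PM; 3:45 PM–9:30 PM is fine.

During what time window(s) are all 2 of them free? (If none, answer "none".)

09:30-11:45, 15:45-21:30

Viktor ∩ Priya: 09:30-11:45, 15:45-21:30.
So the common availability across everyone is 09:30-11:45, 15:45-21:30.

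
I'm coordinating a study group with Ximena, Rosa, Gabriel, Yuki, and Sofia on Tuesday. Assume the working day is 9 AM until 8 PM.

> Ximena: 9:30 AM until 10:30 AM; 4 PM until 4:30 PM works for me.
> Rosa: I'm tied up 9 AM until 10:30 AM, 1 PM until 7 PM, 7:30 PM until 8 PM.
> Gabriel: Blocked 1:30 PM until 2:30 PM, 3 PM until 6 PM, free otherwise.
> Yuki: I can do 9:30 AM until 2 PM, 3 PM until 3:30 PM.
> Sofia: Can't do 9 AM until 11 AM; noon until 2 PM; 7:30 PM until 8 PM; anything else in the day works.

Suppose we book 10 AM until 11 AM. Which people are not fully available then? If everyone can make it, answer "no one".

Rosa, Sofia, Ximena

Ximena free: 09:30-10:30, 16:00-16:30.
Rosa free: 10:30-13:00, 19:00-19:30 (invert busy blocks within the working day).
Gabriel free: 09:00-13:30, 14:30-15:00, 18:00-20:00 (invert busy blocks within the working day).
Yuki free: 09:30-14:00, 15:00-15:30.
Sofia free: 11:00-12:00, 14:00-19:30 (invert busy blocks within the working day).
Ximena: not fully free for 10:00-11:00. Rosa: not fully free for 10:00-11:00. Gabriel: free for 10:00-11:00. Yuki: free for 10:00-11:00. Sofia: not fully free for 10:00-11:00.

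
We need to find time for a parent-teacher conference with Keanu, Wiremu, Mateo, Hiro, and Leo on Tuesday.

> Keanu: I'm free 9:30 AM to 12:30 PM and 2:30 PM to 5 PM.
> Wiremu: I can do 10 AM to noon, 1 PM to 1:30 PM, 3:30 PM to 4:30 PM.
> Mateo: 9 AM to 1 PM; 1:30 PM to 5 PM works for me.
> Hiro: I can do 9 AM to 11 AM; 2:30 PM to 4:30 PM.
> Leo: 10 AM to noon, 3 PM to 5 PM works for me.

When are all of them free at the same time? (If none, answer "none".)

10:00-11:00, 15:30-16:30

Keanu ∩ Wiremu: 10:00-12:00, 15:30-16:30.
Keanu ∩ Wiremu ∩ Mateo: 10:00-12:00, 15:30-16:30.
Keanu ∩ Wiremu ∩ Mateo ∩ Hiro: 10:00-11:00, 15:30-16:30.
Keanu ∩ Wiremu ∩ Mateo ∩ Hiro ∩ Leo: 10:00-11:00, 15:30-16:30.
So the common availability across everyone is 10:00-11:00, 15:30-16:30.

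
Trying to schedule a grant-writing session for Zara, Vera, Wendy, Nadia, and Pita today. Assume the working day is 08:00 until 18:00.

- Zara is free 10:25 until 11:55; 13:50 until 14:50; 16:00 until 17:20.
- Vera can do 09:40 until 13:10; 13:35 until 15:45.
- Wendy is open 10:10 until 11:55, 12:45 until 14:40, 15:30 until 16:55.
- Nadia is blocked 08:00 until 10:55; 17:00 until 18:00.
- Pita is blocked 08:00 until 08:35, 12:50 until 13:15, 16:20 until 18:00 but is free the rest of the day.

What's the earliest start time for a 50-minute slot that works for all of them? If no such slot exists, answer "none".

10:55

Zara free: 10:25-11:55, 13:50-14:50, 16:00-17:20.
Vera free: 09:40-13:10, 13:35-15:45.
Wendy free: 10:10-11:55, 12:45-14:40, 15:30-16:55.
Nadia free: 10:55-17:00 (invert busy blocks within the working day).
Pita free: 08:35-12:50, 13:15-16:20 (invert busy blocks within the working day).
Zara ∩ Vera: 10:25-11:55, 13:50-14:50.
Zara ∩ Vera ∩ Wendy: 10:25-11:55, 13:50-14:40.
Zara ∩ Vera ∩ Wendy ∩ Nadia: 10:55-11:55, 13:50-14:40.
Zara ∩ Vera ∩ Wendy ∩ Nadia ∩ Pita: 10:55-11:55, 13:50-14:40.
The first common window of at least 50 minutes is 10:55-11:55, so the earliest start is 10:55.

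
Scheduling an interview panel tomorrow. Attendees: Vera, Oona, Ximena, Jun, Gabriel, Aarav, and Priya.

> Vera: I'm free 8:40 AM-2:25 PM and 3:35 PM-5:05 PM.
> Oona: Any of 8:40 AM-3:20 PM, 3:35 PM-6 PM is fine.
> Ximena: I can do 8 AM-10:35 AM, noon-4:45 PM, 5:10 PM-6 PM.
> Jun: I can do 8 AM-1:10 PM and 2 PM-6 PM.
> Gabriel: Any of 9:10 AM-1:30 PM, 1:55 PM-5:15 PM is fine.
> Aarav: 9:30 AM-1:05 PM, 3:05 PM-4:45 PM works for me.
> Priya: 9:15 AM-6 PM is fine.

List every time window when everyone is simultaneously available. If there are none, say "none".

09:30-10:35, 12:00-13:05, 15:35-16:45

Vera ∩ Oona: 08:40-14:25, 15:35-17:05.
Vera ∩ Oona ∩ Ximena: 08:40-10:35, 12:00-14:25, 15:35-16:45.
Vera ∩ Oona ∩ Ximena ∩ Jun: 08:40-10:35, 12:00-13:10, 14:00-14:25, 15:35-16:45.
Vera ∩ Oona ∩ Ximena ∩ Jun ∩ Gabriel: 09:10-10:35, 12:00-13:10, 14:00-14:25, 15:35-16:45.
Vera ∩ Oona ∩ Ximena ∩ Jun ∩ Gabriel ∩ Aarav: 09:30-10:35, 12:00-13:05, 15:35-16:45.
Vera ∩ Oona ∩ Ximena ∩ Jun ∩ Gabriel ∩ Aarav ∩ Priya: 09:30-10:35, 12:00-13:05, 15:35-16:45.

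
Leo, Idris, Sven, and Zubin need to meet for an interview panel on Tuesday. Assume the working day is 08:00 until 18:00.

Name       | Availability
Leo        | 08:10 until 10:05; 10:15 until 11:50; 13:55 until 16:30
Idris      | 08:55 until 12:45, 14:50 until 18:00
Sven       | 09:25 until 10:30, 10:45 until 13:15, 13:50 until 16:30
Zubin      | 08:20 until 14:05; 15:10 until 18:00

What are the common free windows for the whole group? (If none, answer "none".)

09:25-10:05, 10:15-10:30, 10:45-11:50, 15:10-16:30

Leo ∩ Idris: 08:55-10:05, 10:15-11:50, 14:50-16:30.
Leo ∩ Idris ∩ Sven: 09:25-10:05, 10:15-10:30, 10:45-11:50, 14:50-16:30.
Leo ∩ Idris ∩ Sven ∩ Zubin: 09:25-10:05, 10:15-10:30, 10:45-11:50, 15:10-16:30.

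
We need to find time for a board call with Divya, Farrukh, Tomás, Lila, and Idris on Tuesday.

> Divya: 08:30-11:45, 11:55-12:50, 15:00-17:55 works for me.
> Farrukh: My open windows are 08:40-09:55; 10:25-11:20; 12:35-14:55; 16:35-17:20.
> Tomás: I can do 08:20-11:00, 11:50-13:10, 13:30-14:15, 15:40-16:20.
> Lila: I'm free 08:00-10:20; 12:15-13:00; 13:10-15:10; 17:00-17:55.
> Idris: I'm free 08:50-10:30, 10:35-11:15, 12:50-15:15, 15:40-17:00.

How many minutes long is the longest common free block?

Divya ∩ Farrukh: 08:40-09:55, 10:25-11:20, 12:35-12:50, 16:35-17:20.
Divya ∩ Farrukh ∩ Tomás: 08:40-09:55, 10:25-11:00, 12:35-12:50.
Divya ∩ Farrukh ∩ Tomás ∩ Lila: 08:40-09:55, 12:35-12:50.
Divya ∩ Farrukh ∩ Tomás ∩ Lila ∩ Idris: 08:50-09:55.
The longest is 08:50-09:55 at 65 minutes.

65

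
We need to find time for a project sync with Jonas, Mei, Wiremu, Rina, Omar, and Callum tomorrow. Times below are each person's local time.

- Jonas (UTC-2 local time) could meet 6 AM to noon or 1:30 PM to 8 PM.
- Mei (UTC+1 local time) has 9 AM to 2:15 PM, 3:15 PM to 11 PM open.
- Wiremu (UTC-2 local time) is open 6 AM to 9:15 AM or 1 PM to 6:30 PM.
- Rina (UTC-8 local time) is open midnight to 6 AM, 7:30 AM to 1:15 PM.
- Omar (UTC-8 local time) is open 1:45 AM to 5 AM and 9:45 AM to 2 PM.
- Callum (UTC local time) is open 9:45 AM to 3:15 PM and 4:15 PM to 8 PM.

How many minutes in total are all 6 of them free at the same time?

Jonas in UTC: 08:00-14:00, 15:30-22:00 (add 2h to convert from UTC-2).
Mei in UTC: 08:00-13:15, 14:15-22:00 (subtract 1h to convert from UTC+1).
Wiremu in UTC: 08:00-11:15, 15:00-20:30 (add 2h to convert from UTC-2).
Rina in UTC: 08:00-14:00, 15:30-21:15 (add 8h to convert from UTC-8).
Omar in UTC: 09:45-13:00, 17:45-22:00 (add 8h to convert from UTC-8).
Callum in UTC: 09:45-15:15, 16:15-20:00.
Jonas ∩ Mei: 08:00-13:15, 15:30-22:00.
Jonas ∩ Mei ∩ Wiremu: 08:00-11:15, 15:30-20:30.
Jonas ∩ Mei ∩ Wiremu ∩ Rina: 08:00-11:15, 15:30-20:30.
Jonas ∩ Mei ∩ Wiremu ∩ Rina ∩ Omar: 09:45-11:15, 17:45-20:30.
Jonas ∩ Mei ∩ Wiremu ∩ Rina ∩ Omar ∩ Callum: 09:45-11:15, 17:45-20:00.
Summing the common windows: 90 + 135 = 225 minutes.

225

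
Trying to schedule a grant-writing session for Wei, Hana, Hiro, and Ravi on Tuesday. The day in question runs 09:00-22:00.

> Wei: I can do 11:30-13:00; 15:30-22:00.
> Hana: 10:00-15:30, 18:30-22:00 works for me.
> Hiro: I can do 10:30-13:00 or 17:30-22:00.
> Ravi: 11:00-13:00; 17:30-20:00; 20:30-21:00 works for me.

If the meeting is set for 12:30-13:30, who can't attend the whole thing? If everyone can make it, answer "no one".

Hiro, Ravi, Wei

Wei: not fully free for 12:30-13:30. Hana: free for 12:30-13:30. Hiro: not fully free for 12:30-13:30. Ravi: not fully free for 12:30-13:30.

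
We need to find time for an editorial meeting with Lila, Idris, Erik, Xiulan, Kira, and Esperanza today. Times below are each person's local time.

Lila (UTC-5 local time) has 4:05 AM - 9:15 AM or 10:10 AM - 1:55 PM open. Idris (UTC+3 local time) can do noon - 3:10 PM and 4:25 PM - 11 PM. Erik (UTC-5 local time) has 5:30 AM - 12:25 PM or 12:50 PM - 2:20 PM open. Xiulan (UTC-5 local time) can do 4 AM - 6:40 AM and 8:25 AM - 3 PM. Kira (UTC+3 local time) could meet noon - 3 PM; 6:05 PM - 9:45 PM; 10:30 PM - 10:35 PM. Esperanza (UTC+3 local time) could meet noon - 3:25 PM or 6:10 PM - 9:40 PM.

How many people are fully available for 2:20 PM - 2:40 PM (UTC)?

3

Lila in UTC: 09:05-14:15, 15:10-18:55 (add 5h to convert from UTC-5).
Idris in UTC: 09:00-12:10, 13:25-20:00 (subtract 3h to convert from UTC+3).
Erik in UTC: 10:30-17:25, 17:50-19:20 (add 5h to convert from UTC-5).
Xiulan in UTC: 09:00-11:40, 13:25-20:00 (add 5h to convert from UTC-5).
Kira in UTC: 09:00-12:00, 15:05-18:45, 19:30-19:35 (subtract 3h to convert from UTC+3).
Esperanza in UTC: 09:00-12:25, 15:10-18:40 (subtract 3h to convert from UTC+3).
Idris, Erik, and Xiulan can make the full 14:20-14:40 slot — that's 3.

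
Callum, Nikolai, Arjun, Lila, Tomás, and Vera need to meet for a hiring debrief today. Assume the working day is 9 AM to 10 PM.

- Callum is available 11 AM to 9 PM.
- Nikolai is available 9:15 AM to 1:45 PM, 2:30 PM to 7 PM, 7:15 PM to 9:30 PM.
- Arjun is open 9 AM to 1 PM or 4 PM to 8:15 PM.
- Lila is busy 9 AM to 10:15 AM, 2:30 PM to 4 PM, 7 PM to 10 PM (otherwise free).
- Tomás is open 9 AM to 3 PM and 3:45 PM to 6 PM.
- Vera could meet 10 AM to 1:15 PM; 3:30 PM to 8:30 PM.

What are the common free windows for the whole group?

Callum free: 11:00-21:00.
Nikolai free: 09:15-13:45, 14:30-19:00, 19:15-21:30.
Arjun free: 09:00-13:00, 16:00-20:15.
Lila free: 10:15-14:30, 16:00-19:00 (invert busy blocks within the working day).
Tomás free: 09:00-15:00, 15:45-18:00.
Vera free: 10:00-13:15, 15:30-20:30.
Callum ∩ Nikolai: 11:00-13:45, 14:30-19:00, 19:15-21:00.
Callum ∩ Nikolai ∩ Arjun: 11:00-13:00, 16:00-19:00, 19:15-20:15.
Callum ∩ Nikolai ∩ Arjun ∩ Lila: 11:00-13:00, 16:00-19:00.
Callum ∩ Nikolai ∩ Arjun ∩ Lila ∩ Tomás: 11:00-13:00, 16:00-18:00.
Callum ∩ Nikolai ∩ Arjun ∩ Lila ∩ Tomás ∩ Vera: 11:00-13:00, 16:00-18:00.

11:00-13:00, 16:00-18:00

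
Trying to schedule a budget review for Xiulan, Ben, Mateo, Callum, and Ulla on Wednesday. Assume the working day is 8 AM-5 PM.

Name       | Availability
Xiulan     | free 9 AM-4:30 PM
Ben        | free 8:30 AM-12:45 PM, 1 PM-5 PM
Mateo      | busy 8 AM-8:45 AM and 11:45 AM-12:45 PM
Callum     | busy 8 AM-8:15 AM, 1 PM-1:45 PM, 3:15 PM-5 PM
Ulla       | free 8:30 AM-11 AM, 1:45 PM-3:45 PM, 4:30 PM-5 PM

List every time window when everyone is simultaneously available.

Xiulan free: 09:00-16:30.
Ben free: 08:30-12:45, 13:00-17:00.
Mateo free: 08:45-11:45, 12:45-17:00 (invert busy blocks within the working day).
Callum free: 08:15-13:00, 13:45-15:15 (invert busy blocks within the working day).
Ulla free: 08:30-11:00, 13:45-15:45, 16:30-17:00.
Xiulan ∩ Ben: 09:00-12:45, 13:00-16:30.
Xiulan ∩ Ben ∩ Mateo: 09:00-11:45, 13:00-16:30.
Xiulan ∩ Ben ∩ Mateo ∩ Callum: 09:00-11:45, 13:45-15:15.
Xiulan ∩ Ben ∩ Mateo ∩ Callum ∩ Ulla: 09:00-11:00, 13:45-15:15.

09:00-11:00, 13:45-15:15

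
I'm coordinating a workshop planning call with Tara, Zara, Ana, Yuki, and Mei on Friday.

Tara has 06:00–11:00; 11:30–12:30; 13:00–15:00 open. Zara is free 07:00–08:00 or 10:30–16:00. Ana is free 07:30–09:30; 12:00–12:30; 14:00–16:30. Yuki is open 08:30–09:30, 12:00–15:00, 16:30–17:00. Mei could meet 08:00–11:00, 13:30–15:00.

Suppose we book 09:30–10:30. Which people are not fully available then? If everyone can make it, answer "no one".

Tara: free for 09:30-10:30. Zara: not fully free for 09:30-10:30. Ana: not fully free for 09:30-10:30. Yuki: not fully free for 09:30-10:30. Mei: free for 09:30-10:30.

Ana, Yuki, Zara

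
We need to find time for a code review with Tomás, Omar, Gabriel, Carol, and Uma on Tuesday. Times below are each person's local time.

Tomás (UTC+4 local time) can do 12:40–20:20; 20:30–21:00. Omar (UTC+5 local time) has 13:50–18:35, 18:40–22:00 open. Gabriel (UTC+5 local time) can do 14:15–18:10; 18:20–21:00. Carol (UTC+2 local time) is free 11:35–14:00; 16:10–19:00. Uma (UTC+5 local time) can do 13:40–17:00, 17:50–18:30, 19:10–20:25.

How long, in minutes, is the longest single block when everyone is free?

Tomás in UTC: 08:40-16:20, 16:30-17:00 (subtract 4h to convert from UTC+4).
Omar in UTC: 08:50-13:35, 13:40-17:00 (subtract 5h to convert from UTC+5).
Gabriel in UTC: 09:15-13:10, 13:20-16:00 (subtract 5h to convert from UTC+5).
Carol in UTC: 09:35-12:00, 14:10-17:00 (subtract 2h to convert from UTC+2).
Uma in UTC: 08:40-12:00, 12:50-13:30, 14:10-15:25 (subtract 5h to convert from UTC+5).
Tomás ∩ Omar: 08:50-13:35, 13:40-16:20, 16:30-17:00.
Tomás ∩ Omar ∩ Gabriel: 09:15-13:10, 13:20-13:35, 13:40-16:00.
Tomás ∩ Omar ∩ Gabriel ∩ Carol: 09:35-12:00, 14:10-16:00.
Tomás ∩ Omar ∩ Gabriel ∩ Carol ∩ Uma: 09:35-12:00, 14:10-15:25.
The longest is 09:35-12:00 at 145 minutes.

145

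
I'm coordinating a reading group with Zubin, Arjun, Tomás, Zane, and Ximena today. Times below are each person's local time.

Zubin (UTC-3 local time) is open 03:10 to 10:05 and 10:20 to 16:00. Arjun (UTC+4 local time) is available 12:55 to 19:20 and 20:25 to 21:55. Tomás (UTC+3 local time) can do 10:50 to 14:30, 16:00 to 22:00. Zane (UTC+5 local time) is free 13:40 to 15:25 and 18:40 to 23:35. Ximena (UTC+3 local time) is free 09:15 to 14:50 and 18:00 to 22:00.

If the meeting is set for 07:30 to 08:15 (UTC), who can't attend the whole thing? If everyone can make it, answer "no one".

Zubin in UTC: 06:10-13:05, 13:20-19:00 (add 3h to convert from UTC-3).
Arjun in UTC: 08:55-15:20, 16:25-17:55 (subtract 4h to convert from UTC+4).
Tomás in UTC: 07:50-11:30, 13:00-19:00 (subtract 3h to convert from UTC+3).
Zane in UTC: 08:40-10:25, 13:40-18:35 (subtract 5h to convert from UTC+5).
Ximena in UTC: 06:15-11:50, 15:00-19:00 (subtract 3h to convert from UTC+3).
Zubin: free for 07:30-08:15. Arjun: not fully free for 07:30-08:15. Tomás: not fully free for 07:30-08:15. Zane: not fully free for 07:30-08:15. Ximena: free for 07:30-08:15.

Arjun, Tomás, Zane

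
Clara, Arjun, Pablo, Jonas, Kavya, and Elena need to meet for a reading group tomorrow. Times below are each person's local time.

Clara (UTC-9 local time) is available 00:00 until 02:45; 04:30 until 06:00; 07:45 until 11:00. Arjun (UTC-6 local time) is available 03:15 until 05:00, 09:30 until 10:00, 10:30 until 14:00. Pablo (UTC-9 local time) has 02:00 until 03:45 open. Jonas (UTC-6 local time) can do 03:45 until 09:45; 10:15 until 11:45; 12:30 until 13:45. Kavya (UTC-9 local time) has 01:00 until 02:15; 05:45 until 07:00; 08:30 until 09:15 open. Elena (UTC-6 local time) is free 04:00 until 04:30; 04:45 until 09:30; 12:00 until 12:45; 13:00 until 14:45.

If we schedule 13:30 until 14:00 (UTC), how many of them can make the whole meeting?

3

Clara in UTC: 09:00-11:45, 13:30-15:00, 16:45-20:00 (add 9h to convert from UTC-9).
Arjun in UTC: 09:15-11:00, 15:30-16:00, 16:30-20:00 (add 6h to convert from UTC-6).
Pablo in UTC: 11:00-12:45 (add 9h to convert from UTC-9).
Jonas in UTC: 09:45-15:45, 16:15-17:45, 18:30-19:45 (add 6h to convert from UTC-6).
Kavya in UTC: 10:00-11:15, 14:45-16:00, 17:30-18:15 (add 9h to convert from UTC-9).
Elena in UTC: 10:00-10:30, 10:45-15:30, 18:00-18:45, 19:00-20:45 (add 6h to convert from UTC-6).
Clara, Jonas, and Elena can make the full 13:30-14:00 slot — that's 3.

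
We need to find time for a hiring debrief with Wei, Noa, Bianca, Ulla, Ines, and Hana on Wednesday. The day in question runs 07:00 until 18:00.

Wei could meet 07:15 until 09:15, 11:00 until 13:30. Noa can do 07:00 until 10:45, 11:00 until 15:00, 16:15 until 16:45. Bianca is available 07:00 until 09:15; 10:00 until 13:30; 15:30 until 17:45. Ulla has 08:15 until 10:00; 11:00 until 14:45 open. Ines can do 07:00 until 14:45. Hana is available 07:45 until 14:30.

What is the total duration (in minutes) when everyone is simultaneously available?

210

Wei ∩ Noa: 07:15-09:15, 11:00-13:30.
Wei ∩ Noa ∩ Bianca: 07:15-09:15, 11:00-13:30.
Wei ∩ Noa ∩ Bianca ∩ Ulla: 08:15-09:15, 11:00-13:30.
Wei ∩ Noa ∩ Bianca ∩ Ulla ∩ Ines: 08:15-09:15, 11:00-13:30.
Wei ∩ Noa ∩ Bianca ∩ Ulla ∩ Ines ∩ Hana: 08:15-09:15, 11:00-13:30.
So the common availability across everyone is 08:15-09:15, 11:00-13:30.
Summing the common windows: 60 + 150 = 210 minutes.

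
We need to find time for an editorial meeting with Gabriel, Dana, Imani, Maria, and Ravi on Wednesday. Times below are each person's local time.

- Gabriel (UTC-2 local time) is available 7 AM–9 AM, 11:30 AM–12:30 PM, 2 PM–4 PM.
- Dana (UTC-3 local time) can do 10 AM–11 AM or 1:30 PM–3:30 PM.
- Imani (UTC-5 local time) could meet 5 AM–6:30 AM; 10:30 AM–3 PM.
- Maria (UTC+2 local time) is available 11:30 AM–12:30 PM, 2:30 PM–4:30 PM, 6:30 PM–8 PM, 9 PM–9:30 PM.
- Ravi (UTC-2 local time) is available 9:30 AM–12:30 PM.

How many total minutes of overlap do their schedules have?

Gabriel in UTC: 09:00-11:00, 13:30-14:30, 16:00-18:00 (add 2h to convert from UTC-2).
Dana in UTC: 13:00-14:00, 16:30-18:30 (add 3h to convert from UTC-3).
Imani in UTC: 10:00-11:30, 15:30-20:00 (add 5h to convert from UTC-5).
Maria in UTC: 09:30-10:30, 12:30-14:30, 16:30-18:00, 19:00-19:30 (subtract 2h to convert from UTC+2).
Ravi in UTC: 11:30-14:30 (add 2h to convert from UTC-2).
Gabriel ∩ Dana: 13:30-14:00, 16:30-18:00.
Gabriel ∩ Dana ∩ Imani: 16:30-18:00.
Gabriel ∩ Dana ∩ Imani ∩ Maria: 16:30-18:00.
Gabriel ∩ Dana ∩ Imani ∩ Maria ∩ Ravi: ∅.
There is no time when everyone is free.
There is no common window, so the total is 0 minutes.

0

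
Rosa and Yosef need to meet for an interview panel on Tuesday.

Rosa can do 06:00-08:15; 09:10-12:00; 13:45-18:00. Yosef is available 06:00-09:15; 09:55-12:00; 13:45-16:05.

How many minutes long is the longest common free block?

140

Rosa ∩ Yosef: 06:00-08:15, 09:10-09:15, 09:55-12:00, 13:45-16:05.
The longest is 13:45-16:05 at 140 minutes.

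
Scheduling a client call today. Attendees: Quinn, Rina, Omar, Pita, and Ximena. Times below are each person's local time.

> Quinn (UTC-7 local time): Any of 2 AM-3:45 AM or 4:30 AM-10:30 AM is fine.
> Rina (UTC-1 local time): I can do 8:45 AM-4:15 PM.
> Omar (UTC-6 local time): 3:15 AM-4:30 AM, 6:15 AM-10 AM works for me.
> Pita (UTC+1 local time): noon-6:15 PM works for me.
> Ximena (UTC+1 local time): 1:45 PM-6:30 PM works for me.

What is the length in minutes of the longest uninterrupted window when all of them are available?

Quinn in UTC: 09:00-10:45, 11:30-17:30 (add 7h to convert from UTC-7).
Rina in UTC: 09:45-17:15 (add 1h to convert from UTC-1).
Omar in UTC: 09:15-10:30, 12:15-16:00 (add 6h to convert from UTC-6).
Pita in UTC: 11:00-17:15 (subtract 1h to convert from UTC+1).
Ximena in UTC: 12:45-17:30 (subtract 1h to convert from UTC+1).
Quinn ∩ Rina: 09:45-10:45, 11:30-17:15.
Quinn ∩ Rina ∩ Omar: 09:45-10:30, 12:15-16:00.
Quinn ∩ Rina ∩ Omar ∩ Pita: 12:15-16:00.
Quinn ∩ Rina ∩ Omar ∩ Pita ∩ Ximena: 12:45-16:00.
The longest is 12:45-16:00 at 195 minutes.

195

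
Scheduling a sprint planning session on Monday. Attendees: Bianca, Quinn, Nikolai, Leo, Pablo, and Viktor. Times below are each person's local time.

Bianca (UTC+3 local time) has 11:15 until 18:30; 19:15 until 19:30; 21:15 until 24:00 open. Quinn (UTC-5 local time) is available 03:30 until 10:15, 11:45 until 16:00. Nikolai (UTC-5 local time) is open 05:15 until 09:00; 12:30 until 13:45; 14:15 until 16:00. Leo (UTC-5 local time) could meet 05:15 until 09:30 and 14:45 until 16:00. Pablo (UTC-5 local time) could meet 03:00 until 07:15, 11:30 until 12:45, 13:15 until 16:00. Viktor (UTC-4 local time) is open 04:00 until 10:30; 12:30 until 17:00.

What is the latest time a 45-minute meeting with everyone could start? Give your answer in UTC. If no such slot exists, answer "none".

Bianca in UTC: 08:15-15:30, 16:15-16:30, 18:15-21:00 (subtract 3h to convert from UTC+3).
Quinn in UTC: 08:30-15:15, 16:45-21:00 (add 5h to convert from UTC-5).
Nikolai in UTC: 10:15-14:00, 17:30-18:45, 19:15-21:00 (add 5h to convert from UTC-5).
Leo in UTC: 10:15-14:30, 19:45-21:00 (add 5h to convert from UTC-5).
Pablo in UTC: 08:00-12:15, 16:30-17:45, 18:15-21:00 (add 5h to convert from UTC-5).
Viktor in UTC: 08:00-14:30, 16:30-21:00 (add 4h to convert from UTC-4).
Bianca ∩ Quinn: 08:30-15:15, 18:15-21:00.
Bianca ∩ Quinn ∩ Nikolai: 10:15-14:00, 18:15-18:45, 19:15-21:00.
Bianca ∩ Quinn ∩ Nikolai ∩ Leo: 10:15-14:00, 19:45-21:00.
Bianca ∩ Quinn ∩ Nikolai ∩ Leo ∩ Pablo: 10:15-12:15, 19:45-21:00.
Bianca ∩ Quinn ∩ Nikolai ∩ Leo ∩ Pablo ∩ Viktor: 10:15-12:15, 19:45-21:00.
So the common availability across everyone is 10:15-12:15, 19:45-21:00.
The last common window of at least 45 minutes is 19:45-21:00; a 45-minute meeting can start as late as 20:15 and still end by 21:00.

20:15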